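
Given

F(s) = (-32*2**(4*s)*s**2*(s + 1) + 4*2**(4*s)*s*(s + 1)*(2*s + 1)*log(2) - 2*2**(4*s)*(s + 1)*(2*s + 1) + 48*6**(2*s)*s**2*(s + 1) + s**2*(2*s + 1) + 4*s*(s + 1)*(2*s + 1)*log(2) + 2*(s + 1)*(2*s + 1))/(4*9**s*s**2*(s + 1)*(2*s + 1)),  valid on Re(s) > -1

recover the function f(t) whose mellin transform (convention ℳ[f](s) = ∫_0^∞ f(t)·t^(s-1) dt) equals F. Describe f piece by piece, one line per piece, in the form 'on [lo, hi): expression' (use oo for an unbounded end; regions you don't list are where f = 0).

invert the power substitution to get 9*t**2/4 on [0, 1/3); log(3*t/2) on [1/3, 4/3); 3*t on [4/3, 2)
back out the common scale on t: t**2 on [0, 1/2); log(t) on [1/2, 2); 2*t on [2, 3)
the 3 pieces separated at 1/9, 16/9 each add one integral
segment 0 to 1/9 holds 9*t/4; add its integral
between 1/9 and 16/9 the integrand is log(3*sqrt(t)/2)·t^(s-1)
segment 16/9 to 4 holds 3*sqrt(t); add its integral

on [0, 1/9): 9*t/4
on [1/9, 16/9): log(3*sqrt(t)/2)
on [16/9, 4): 3*sqrt(t)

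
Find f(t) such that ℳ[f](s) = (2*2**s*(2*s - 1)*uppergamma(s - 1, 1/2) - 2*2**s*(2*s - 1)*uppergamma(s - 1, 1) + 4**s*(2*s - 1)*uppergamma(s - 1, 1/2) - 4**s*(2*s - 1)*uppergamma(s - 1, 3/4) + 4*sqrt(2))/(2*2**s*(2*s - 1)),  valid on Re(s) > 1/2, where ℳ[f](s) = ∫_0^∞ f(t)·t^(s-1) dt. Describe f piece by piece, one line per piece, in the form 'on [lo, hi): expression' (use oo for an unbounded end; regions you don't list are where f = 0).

on [0, 1/2): 1/sqrt(t)
on [1/2, 1): exp(-t)/t
on [1, 3/2): exp(-t/2)/t

remove the shared t-power first: sqrt(t) on [0, 1/2); exp(-t) on [1/2, 1); exp(-t/2) on [1, 3/2)
along the cuts 1/2, 1, ℳ[f](s) splits into 3 integrals
piece [0, 1/2): integrate 1/sqrt(t) against the kernel
[1/2, 1) adds the kernel integral of exp(-t)/t
piece [1, 3/2): integrate exp(-t/2)/t against the kernel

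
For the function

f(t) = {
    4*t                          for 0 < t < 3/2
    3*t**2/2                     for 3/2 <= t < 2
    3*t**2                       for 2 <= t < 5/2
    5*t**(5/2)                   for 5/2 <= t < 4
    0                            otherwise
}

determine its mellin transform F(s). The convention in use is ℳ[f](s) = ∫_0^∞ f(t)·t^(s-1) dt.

(2560*2**(3*s)*(s + 1)*(s + 2) - 48*2**(2*s)*(s + 1)*(2*s + 5) - 250*2**s*2**(1/2 - s)*5**(s + 1/2)*(s + 1)*(s + 2) - 27*3**s*(s + 1)*(2*s + 5) + 48*3**s*(s + 2)*(2*s + 5) + 150*5**s*(s + 1)*(2*s + 5))/(8*2**s*(s + 1)*(s + 2)*(2*s + 5))
  Re(s) > -1

the 4 pieces separated at 3/2, 2, 5/2 each add one integral
segment 0 to 3/2 holds 4*t; add its integral
between 3/2 and 2 the integrand is 3*t**2/2·t^(s-1)
on [2, 5/2): add ∫ 3*t**2·t^(s-1) dt
over [5/2, 4), the kernel integral of 5*t**(5/2) enters the sum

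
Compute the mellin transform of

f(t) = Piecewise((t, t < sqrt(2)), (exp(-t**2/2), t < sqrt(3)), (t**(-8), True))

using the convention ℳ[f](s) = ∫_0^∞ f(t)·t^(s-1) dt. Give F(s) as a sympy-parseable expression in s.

(81*2**(s/2)*(s - 8)*(s + 1)*uppergamma(s/2, 1) - 81*2**(s/2)*(s - 8)*(s + 1)*uppergamma(s/2, 3/2) + 162*2**(s/2 + 1/2)*(s - 8) - 2*3**(s/2)*(s + 1))/(162*(s - 8)*(s + 1))
  -1 < Re(s) < 8

undo the power substitution: sqrt(t) on [0, 2); exp(-t/2) on [2, 3); t**(-4) on [3, ∞)
split f at sqrt(2), sqrt(3): ℳ[f](s) collects 3 kernel integrals
over [0, sqrt(2)), the kernel integral of t enters the sum
∫ exp(-t**2/2)·t^(s-1) over [sqrt(2), sqrt(3))
for t in [sqrt(3), ∞): the term is ∫ t**(-8)·t^(s-1)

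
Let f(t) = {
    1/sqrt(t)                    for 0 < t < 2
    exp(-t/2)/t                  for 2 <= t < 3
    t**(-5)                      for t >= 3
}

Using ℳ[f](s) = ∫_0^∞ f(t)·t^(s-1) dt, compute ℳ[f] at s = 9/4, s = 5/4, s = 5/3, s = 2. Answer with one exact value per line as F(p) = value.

strip the shared t-power: sqrt(t) on [0, 2); exp(-t/2) on [2, 3); t**(-4) on [3, ∞)
along the cuts 2, 3, ℳ[f](s) splits into 3 integrals
piece [0, 2): integrate 1/sqrt(t) against the kernel
the [2, 3) slice contributes ∫ exp(-t/2)/t·t^(s-1) dt
on [3, ∞): add ∫ t**(-5)·t^(s-1) dt

F(9/4) = -2*2**(1/4)*uppergamma(5/4, 3/2) + 4*3**(1/4)/297 + 2*2**(1/4)*uppergamma(5/4, 1) + 8*2**(3/4)/7
F(5/4) = -2**(1/4)*uppergamma(1/4, 3/2) + 4*3**(1/4)/1215 + 2**(1/4)*uppergamma(1/4, 1) + 4*2**(3/4)/3
F(5/3) = -2**(2/3)*uppergamma(2/3, 3/2) + 3**(2/3)/270 + 2**(2/3)*uppergamma(2/3, 1) + 12*2**(1/6)/7
F(2) = -2*exp(-3/2) + 1/81 + 2*exp(-1) + 4*sqrt(2)/3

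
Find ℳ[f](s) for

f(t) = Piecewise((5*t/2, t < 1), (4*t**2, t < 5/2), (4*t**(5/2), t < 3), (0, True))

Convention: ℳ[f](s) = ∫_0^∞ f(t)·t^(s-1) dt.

breakpoints 1, 5/2: one integral from each of the 3 segments
for t in [0, 1): the term is ∫ 5*t/2·t^(s-1)
∫ 4*t**2·t^(s-1) over [1, 5/2)
the [5/2, 3) slice contributes ∫ 4*t**(5/2)·t^(s-1) dt

(16*3**(s + 5/2)*(s + 1)*(s + 2) + 8*(5/2)**(s + 2)*(s + 1)*(2*s + 5) - 16*(5/2)**(s + 5/2)*(s + 1)*(s + 2) - 8*(s + 1)*(2*s + 5) + 5*(s + 2)*(2*s + 5))/(2*(s + 1)*(s + 2)*(2*s + 5))
  Re(s) > -1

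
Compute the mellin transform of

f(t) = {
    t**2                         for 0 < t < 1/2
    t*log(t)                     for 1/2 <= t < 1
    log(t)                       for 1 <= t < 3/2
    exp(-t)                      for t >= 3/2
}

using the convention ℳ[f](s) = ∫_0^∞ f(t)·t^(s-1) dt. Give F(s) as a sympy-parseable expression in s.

(4*2**s*s**2*(s + 2)*(s**2 + 2*s + 1)*uppergamma(s, 3/2) - 4*2**s*s**2*(s + 2) + 4*2**s*(s + 2)*(s**2 + 2*s + 1) + 3**s*s*(s + 2)*(-4*log(2) + 4*log(3))*(s**2 + 2*s + 1) - 4*3**s*(s + 2)*(s**2 + 2*s + 1) + s**3*(s + 2)*log(4) + s**2*(s + 2)*log(4) + 2*s**2*(s + 2) + s**2*(s**2 + 2*s + 1))/(4*2**s*s**2*(s + 2)*(s**2 + 2*s + 1))
  Re(s) > -2

summing 4 kernel integrals split by 1/2, 1, 3/2 yields ℳ[f](s)
on [0, 1/2) integrate f = t**2 against the kernel
the [1/2, 1) slice contributes ∫ t*log(t)·t^(s-1) dt
over [1, 3/2), the kernel integral of log(t) enters the sum
over [3/2, ∞), the kernel integral of exp(-t) enters the sum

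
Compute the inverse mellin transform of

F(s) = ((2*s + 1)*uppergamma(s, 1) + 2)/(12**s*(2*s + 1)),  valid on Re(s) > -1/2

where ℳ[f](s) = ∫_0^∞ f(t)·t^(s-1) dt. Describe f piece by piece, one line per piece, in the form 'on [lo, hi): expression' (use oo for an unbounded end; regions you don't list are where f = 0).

on [0, 1/12): 2*sqrt(3)*sqrt(t)
on [1/12, oo): exp(-12*t)

remove the common scale on t first: sqrt(6)*sqrt(t) on [0, 1/6); exp(-6*t) on [1/6, ∞)
reversing the common scale on t: sqrt(3)*sqrt(t) on [0, 1/3); exp(-3*t) on [1/3, ∞)
remove the common scale on t first: sqrt(t) on [0, 1); exp(-t) on [1, ∞)
breakpoints 1/12: one integral from each of the 2 segments
∫ over [0, 1/12) of 2*sqrt(3)*sqrt(t)·t^(s-1) joins the sum
for t in [1/12, ∞): the term is ∫ exp(-12*t)·t^(s-1)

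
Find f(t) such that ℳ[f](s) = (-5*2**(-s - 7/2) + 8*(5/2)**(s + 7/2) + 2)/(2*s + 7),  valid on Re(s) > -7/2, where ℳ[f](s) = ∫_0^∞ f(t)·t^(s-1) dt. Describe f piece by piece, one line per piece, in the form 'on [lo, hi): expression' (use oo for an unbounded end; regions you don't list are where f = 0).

on [0, 1/2): 5*t**(7/2)/2
on [1/2, 1): 5*t**(7/2)
on [1, 5/2): 4*t**(7/2)

decompose at 1/2, 1; ℳ[f](s) sums the 3 pieces' integrals
∫ 5*t**(7/2)/2·t^(s-1) over [0, 1/2)
segment [1/2, 1) carries 5*t**(7/2); integrate it
between 1 and 5/2 the integrand is 4*t**(7/2)·t^(s-1)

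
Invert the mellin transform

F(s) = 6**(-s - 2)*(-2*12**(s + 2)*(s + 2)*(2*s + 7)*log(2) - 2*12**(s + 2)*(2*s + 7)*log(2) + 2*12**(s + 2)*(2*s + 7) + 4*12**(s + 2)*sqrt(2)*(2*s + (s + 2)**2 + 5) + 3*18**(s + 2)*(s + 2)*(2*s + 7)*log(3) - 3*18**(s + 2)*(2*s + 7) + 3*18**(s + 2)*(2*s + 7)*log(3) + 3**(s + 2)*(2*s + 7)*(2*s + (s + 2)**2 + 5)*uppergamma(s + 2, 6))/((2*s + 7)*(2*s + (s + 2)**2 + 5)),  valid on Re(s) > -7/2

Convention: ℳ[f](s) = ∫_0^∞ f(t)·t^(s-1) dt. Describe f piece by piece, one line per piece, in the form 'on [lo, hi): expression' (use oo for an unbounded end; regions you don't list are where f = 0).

reversing the shared t-power: t**(5/2) on [0, 2); t**2*log(t) on [2, 3); t*exp(-2*t) on [3, ∞)
back out the shared t-power: t**(3/2) on [0, 2); t*log(t) on [2, 3); exp(-2*t) on [3, ∞)
summing 3 kernel integrals split by 2, 3 yields ℳ[f](s)
the [0, 2) slice contributes ∫ t**(7/2)·t^(s-1) dt
∫ t**3*log(t)·t^(s-1) over [2, 3)
on [3, ∞): add ∫ t**2*exp(-2*t)·t^(s-1) dt

on [0, 2): t**(7/2)
on [2, 3): t**3*log(t)
on [3, oo): t**2*exp(-2*t)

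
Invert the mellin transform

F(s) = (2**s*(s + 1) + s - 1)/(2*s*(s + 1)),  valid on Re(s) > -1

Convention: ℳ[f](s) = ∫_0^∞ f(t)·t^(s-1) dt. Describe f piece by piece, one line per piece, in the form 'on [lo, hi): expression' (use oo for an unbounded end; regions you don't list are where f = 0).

breakpoints 1: one integral from each of the 2 segments
over [0, 1), the kernel integral of t enters the sum
over [1, 2), the kernel integral of 1/2 enters the sum

on [0, 1): t
on [1, 2): 1/2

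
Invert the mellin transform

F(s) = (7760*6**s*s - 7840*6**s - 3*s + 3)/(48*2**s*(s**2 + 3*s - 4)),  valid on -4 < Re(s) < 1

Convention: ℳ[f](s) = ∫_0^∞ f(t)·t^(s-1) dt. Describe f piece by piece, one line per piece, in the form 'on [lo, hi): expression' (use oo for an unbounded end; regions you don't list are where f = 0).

on [0, 1/2): t**4
on [1/2, 3): 2*t**4
on [3, oo): 1/t

remove the shared t-power first: t**3 on [0, 1/2); 2*t**3 on [1/2, 3); t**(-2) on [3, ∞)
reversing the shared t-power: t on [0, 1/2); 2*t on [1/2, 3); t**(-4) on [3, ∞)
cuts at 1/2, 3: linearity sums the 3 kernel integrals
piece [0, 1/2): integrate t**4 against the kernel
∫ 2*t**4·t^(s-1) over [1/2, 3)
the [3, ∞) slice contributes ∫ 1/t·t^(s-1) dt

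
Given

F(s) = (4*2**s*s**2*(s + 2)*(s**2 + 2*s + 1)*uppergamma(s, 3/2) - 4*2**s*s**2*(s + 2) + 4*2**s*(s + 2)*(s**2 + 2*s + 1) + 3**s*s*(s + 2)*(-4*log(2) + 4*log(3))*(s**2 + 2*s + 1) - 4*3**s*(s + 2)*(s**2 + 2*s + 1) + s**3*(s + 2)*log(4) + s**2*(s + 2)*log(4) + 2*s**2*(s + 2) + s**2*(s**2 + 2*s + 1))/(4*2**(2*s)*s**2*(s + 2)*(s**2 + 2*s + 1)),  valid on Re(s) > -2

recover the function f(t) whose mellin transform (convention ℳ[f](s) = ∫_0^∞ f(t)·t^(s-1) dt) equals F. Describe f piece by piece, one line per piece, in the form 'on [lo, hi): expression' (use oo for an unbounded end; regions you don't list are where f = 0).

on [0, 1/4): 4*t**2
on [1/4, 1/2): 2*t*log(2*t)
on [1/2, 3/4): log(2*t)
on [3/4, oo): exp(-2*t)

undo the common scale on t: t**2 on [0, 1/2); t*log(t) on [1/2, 1); log(t) on [1, 3/2); …
split f at 1/4, 1/2, 3/4: ℳ[f](s) collects 4 kernel integrals
∫ over [0, 1/4) of 4*t**2·t^(s-1) joins the sum
on [1/4, 1/2) integrate f = 2*t*log(2*t) against the kernel
on [1/2, 3/4): add ∫ log(2*t)·t^(s-1) dt
between 3/4 and ∞ the integrand is exp(-2*t)·t^(s-1)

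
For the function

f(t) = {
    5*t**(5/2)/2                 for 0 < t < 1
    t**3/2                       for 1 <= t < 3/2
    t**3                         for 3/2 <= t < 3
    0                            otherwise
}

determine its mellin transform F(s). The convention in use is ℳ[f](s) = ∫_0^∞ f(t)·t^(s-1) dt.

split f at 1, 3/2: ℳ[f](s) collects 3 kernel integrals
segment [0, 1) carries 5*t**(5/2)/2; integrate it
segment [1, 3/2) carries t**3/2; integrate it
over [3/2, 3), the kernel integral of t**3 enters the sum

(432*3**s*(2*s + 5) - 27*(3/2)**s*(2*s + 5) + 64*s + 200)/(16*(s + 3)*(2*s + 5))
  Re(s) > -5/2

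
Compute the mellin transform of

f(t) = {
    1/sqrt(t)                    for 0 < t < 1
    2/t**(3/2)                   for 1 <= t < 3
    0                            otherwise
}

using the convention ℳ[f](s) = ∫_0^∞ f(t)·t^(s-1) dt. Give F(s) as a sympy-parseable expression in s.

2*(2*3**(s + 1/2)*(2*s - 1) - 18*s - 9)/(9*(2*s - 3)*(2*s - 1))
  Re(s) > 1/2

strip the shared t-power: sqrt(t) on [0, 1); 2/sqrt(t) on [1, 3)
reversing the shared t-power: t**(3/2) on [0, 1); 2*sqrt(t) on [1, 3)
treat the 2 regions marked off by 1 separately and sum
segment [0, 1) carries 1/sqrt(t); integrate it
over [1, 3), the kernel integral of 2/t**(3/2) enters the sum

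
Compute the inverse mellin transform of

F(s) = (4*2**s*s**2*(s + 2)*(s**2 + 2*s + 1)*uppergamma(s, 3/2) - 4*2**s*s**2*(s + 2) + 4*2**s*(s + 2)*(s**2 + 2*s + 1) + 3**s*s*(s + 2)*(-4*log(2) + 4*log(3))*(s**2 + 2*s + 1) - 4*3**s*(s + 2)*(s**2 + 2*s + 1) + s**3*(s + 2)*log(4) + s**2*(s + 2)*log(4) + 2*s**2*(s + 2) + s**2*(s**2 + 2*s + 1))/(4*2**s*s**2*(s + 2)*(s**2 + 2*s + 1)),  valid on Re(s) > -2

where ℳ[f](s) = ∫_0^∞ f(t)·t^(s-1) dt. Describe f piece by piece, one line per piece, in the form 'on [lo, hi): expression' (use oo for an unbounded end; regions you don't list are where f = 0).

along the cuts 1/2, 1, 3/2, ℳ[f](s) splits into 4 integrals
segment 0 to 1/2 holds t**2; add its integral
∫ t*log(t)·t^(s-1) over [1/2, 1)
∫ log(t)·t^(s-1) over [1, 3/2)
∫ over [3/2, ∞) of exp(-t)·t^(s-1) joins the sum

on [0, 1/2): t**2
on [1/2, 1): t*log(t)
on [1, 3/2): log(t)
on [3/2, oo): exp(-t)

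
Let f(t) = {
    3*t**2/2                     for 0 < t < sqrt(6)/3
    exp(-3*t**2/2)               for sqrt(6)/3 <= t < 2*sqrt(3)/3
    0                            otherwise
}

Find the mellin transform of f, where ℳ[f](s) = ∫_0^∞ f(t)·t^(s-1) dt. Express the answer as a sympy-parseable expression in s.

((s/2 + 1)*uppergamma(s/2, 1) - (s/2 + 1)*uppergamma(s/2, 2) + 1)/(2*(3/2)**(s/2)*(s/2 + 1))
  Re(s) > -2

undo the power substitution: 3*t/2 on [0, 2/3); exp(-3*t/2) on [2/3, 4/3)
back out the common scale on t: t on [0, 1); exp(-t) on [1, 2)
slice at sqrt(6)/3, transform all 2 pieces, and sum them
the [0, sqrt(6)/3) slice contributes ∫ 3*t**2/2·t^(s-1) dt
the [sqrt(6)/3, 2*sqrt(3)/3) slice contributes ∫ exp(-3*t**2/2)·t^(s-1) dt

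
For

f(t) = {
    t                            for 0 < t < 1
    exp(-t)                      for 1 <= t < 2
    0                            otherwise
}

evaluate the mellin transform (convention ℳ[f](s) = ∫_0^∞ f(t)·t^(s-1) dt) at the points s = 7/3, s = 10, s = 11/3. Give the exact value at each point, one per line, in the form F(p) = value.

cuts at 1: linearity sums the 2 kernel integrals
on [0, 1): add ∫ t·t^(s-1) dt
over [1, 2), the kernel integral of exp(-t) enters the sum

F(7/3) = -uppergamma(7/3, 2) + 3/10 + uppergamma(7/3, 1)
F(10) = -2681216*exp(-2) + 1/11 + 986410*exp(-1)
F(11/3) = -uppergamma(11/3, 2) + 3/14 + uppergamma(11/3, 1)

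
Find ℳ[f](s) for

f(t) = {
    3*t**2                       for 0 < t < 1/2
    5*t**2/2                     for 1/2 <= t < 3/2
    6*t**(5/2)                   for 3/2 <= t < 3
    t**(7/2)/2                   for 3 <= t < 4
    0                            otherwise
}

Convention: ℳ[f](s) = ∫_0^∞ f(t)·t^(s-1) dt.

(-2**(5/2 - s)*3**(s + 7/2)*(s + 2)*(2*s + 7) + 2**(2*s + 10)*(s + 2)*(2*s + 5) - 8*3**(s + 7/2)*(s + 2)*(2*s + 5) + 32*3**(s + 7/2)*(s + 2)*(2*s + 7) + 45*(3/2)**s*(2*s + 5)*(2*s + 7) + (2*s + 5)*(2*s + 7)/2**s)/(8*(s + 2)*(2*s + 5)*(2*s + 7))
  Re(s) > -2

f breaks at 1/2, 3/2, 3 into 4 integrals to sum
for t in [0, 1/2): the term is ∫ 3*t**2·t^(s-1)
segment 1/2 to 3/2 holds 5*t**2/2; add its integral
on [3/2, 3): add ∫ 6*t**(5/2)·t^(s-1) dt
the [3, 4) slice contributes ∫ t**(7/2)/2·t^(s-1) dt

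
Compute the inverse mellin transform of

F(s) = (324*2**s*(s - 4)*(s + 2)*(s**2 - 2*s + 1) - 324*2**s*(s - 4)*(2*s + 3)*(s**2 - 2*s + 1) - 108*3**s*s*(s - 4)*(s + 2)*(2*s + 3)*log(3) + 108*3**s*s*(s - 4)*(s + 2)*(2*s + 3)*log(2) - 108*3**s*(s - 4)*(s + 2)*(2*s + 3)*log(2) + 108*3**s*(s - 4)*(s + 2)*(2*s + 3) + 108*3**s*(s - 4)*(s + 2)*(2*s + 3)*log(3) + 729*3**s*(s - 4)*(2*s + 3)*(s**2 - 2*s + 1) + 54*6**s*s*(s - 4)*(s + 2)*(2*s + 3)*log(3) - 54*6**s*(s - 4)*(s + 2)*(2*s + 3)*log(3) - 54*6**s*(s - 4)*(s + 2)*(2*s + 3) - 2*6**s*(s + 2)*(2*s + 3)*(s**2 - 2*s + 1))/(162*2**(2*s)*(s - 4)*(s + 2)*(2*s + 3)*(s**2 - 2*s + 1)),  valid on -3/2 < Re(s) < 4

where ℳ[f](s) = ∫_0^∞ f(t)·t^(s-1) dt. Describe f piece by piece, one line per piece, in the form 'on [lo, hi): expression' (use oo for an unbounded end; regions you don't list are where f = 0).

peel off the common scale on t: t**(3/2) on [0, 1); 2*t**2 on [1, 3/2); log(t)/t on [3/2, 3); …
slice at 1/2, 3/4, 3/2, transform all 4 pieces, and sum them
segment [0, 1/2) carries 2*sqrt(2)*t**(3/2); integrate it
segment 1/2 to 3/4 holds 8*t**2; add its integral
on [3/4, 3/2) integrate f = log(2*t)/(2*t) against the kernel
segment 3/2 to ∞ holds 1/(16*t**4); add its integral

on [0, 1/2): 2*sqrt(2)*t**(3/2)
on [1/2, 3/4): 8*t**2
on [3/4, 3/2): log(2*t)/(2*t)
on [3/2, oo): 1/(16*t**4)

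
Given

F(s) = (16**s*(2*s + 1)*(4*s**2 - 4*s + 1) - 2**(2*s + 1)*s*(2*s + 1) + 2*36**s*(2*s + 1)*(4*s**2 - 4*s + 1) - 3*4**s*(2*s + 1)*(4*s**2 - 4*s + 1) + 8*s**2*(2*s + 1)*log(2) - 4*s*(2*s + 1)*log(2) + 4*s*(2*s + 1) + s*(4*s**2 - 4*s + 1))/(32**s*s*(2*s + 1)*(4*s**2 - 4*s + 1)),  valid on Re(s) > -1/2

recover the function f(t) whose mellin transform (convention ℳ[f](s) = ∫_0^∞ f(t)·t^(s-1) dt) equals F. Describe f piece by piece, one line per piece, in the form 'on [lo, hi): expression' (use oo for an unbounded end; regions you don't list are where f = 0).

reversing the common scale on t: 2*sqrt(t) on [0, 1/16); log(2*sqrt(t))/(2*sqrt(t)) on [1/16, 1/4); 3 on [1/4, 1); …
strip the power substitution: 2*t on [0, 1/4); log(2*t)/(2*t) on [1/4, 1/2); 3 on [1/2, 1); …
peel off the common scale on t: t on [0, 1/2); log(t)/t on [1/2, 1); 3 on [1, 2); …
cuts at 1/32, 1/8, 1/2: linearity sums the 4 kernel integrals
[0, 1/32) adds the kernel integral of 2*sqrt(2)*sqrt(t)
between 1/32 and 1/8 the integrand is sqrt(2)*log(2*sqrt(2)*sqrt(t))/(4*sqrt(t))·t^(s-1)
[1/8, 1/2) adds the kernel integral of 3
∫ 2·t^(s-1) over [1/2, 9/8)

on [0, 1/32): 2*sqrt(2)*sqrt(t)
on [1/32, 1/8): sqrt(2)*log(2*sqrt(2)*sqrt(t))/(4*sqrt(t))
on [1/8, 1/2): 3
on [1/2, 9/8): 2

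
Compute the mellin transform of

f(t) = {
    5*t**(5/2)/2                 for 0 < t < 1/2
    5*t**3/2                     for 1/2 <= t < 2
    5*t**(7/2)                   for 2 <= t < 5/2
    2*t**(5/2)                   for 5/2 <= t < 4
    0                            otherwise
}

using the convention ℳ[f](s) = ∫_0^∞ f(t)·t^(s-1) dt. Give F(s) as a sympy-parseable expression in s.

(-5*2**(-s - 3)*(2*s + 5)*(2*s + 7) + 10*2**(-s - 5/2)*(s + 3)*(2*s + 7) + 5*2**(s + 3)*(2*s + 5)*(2*s + 7) - 20*2**(s + 7/2)*(s + 3)*(2*s + 5) + 8*4**(s + 5/2)*(s + 3)*(2*s + 7) - 8*(5/2)**(s + 5/2)*(s + 3)*(2*s + 7) + 20*(5/2)**(s + 7/2)*(s + 3)*(2*s + 5))/(2*(s + 3)*(2*s + 5)*(2*s + 7))
  Re(s) > -5/2

breakpoints 1/2, 2, 5/2: one integral from each of the 4 segments
over [0, 1/2), the kernel integral of 5*t**(5/2)/2 enters the sum
over [1/2, 2), the kernel integral of 5*t**3/2 enters the sum
over [2, 5/2), the kernel integral of 5*t**(7/2) enters the sum
over [5/2, 4), the kernel integral of 2*t**(5/2) enters the sum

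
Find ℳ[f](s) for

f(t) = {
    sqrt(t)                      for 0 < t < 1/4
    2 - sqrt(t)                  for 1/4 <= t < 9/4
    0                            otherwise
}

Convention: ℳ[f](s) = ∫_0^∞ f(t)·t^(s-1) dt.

the power substitution comes off first: t on [0, 1/2); 2 - t on [1/2, 3/2)
f breaks at 1/4 into 2 integrals to sum
∫ sqrt(t)·t^(s-1) over [0, 1/4)
∫ over [1/4, 9/4) of (2 - sqrt(t))·t^(s-1) joins the sum

(9**s*s + 2*9**s - 2*s - 2)/(4**s*s*(2*s + 1))
  Re(s) > -1/2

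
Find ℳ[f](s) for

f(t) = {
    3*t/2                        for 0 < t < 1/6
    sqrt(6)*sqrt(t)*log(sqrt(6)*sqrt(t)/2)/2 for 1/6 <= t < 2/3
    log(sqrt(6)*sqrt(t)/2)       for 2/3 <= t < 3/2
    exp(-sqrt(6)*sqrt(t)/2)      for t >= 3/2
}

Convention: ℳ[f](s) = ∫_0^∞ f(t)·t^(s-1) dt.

undo the common scale on t: t on [0, 1/4); sqrt(t)*log(sqrt(t)) on [1/4, 1); log(sqrt(t)) on [1, 9/4); …
undo the power substitution: t**2 on [0, 1/2); t*log(t) on [1/2, 1); log(t) on [1, 3/2); …
integrate the 4 segments split at 1/6, 2/3, 3/2, then add the results
∫ over [0, 1/6) of 3*t/2·t^(s-1) joins the sum
segment [1/6, 2/3) carries sqrt(6)*sqrt(t)*log(sqrt(6)*sqrt(t)/2)/2; integrate it
the [2/3, 3/2) slice contributes ∫ log(sqrt(6)*sqrt(t)/2)·t^(s-1) dt
∫ exp(-sqrt(6)*sqrt(t)/2)·t^(s-1) over [3/2, ∞)

(8*2**(2*s)*s**2*(s + 1)*(4*s**2 + 4*s + 1)*uppergamma(2*s, 3/2) - 8*2**(2*s)*s**2*(s + 1) + 2*2**(2*s)*(s + 1)*(4*s**2 + 4*s + 1) + 9**s*s*(s + 1)*(-4*log(2) + 4*log(3))*(4*s**2 + 4*s + 1) - 2*9**s*(s + 1)*(4*s**2 + 4*s + 1) + 8*s**3*(s + 1)*log(2) + 4*s**2*(s + 1)*log(2) + 4*s**2*(s + 1) + s**2*(4*s**2 + 4*s + 1))/(4*6**s*s**2*(s + 1)*(4*s**2 + 4*s + 1))
  Re(s) > -1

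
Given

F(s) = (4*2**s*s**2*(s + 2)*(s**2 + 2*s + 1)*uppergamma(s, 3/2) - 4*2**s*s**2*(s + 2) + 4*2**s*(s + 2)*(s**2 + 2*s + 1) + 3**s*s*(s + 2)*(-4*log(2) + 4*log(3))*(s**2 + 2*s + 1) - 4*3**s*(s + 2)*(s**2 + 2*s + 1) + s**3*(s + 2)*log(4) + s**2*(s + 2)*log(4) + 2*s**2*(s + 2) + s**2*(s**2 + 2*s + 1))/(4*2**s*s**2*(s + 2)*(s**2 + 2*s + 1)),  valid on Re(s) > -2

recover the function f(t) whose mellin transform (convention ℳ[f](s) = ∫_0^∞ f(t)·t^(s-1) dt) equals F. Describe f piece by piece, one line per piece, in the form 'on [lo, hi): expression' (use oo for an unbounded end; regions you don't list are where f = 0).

integrate the 4 segments split at 1/2, 1, 3/2, then add the results
over [0, 1/2), the kernel integral of t**2 enters the sum
between 1/2 and 1 the integrand is t*log(t)·t^(s-1)
for t in [1, 3/2): the term is ∫ log(t)·t^(s-1)
segment [3/2, ∞) carries exp(-t); integrate it

on [0, 1/2): t**2
on [1/2, 1): t*log(t)
on [1, 3/2): log(t)
on [3/2, oo): exp(-t)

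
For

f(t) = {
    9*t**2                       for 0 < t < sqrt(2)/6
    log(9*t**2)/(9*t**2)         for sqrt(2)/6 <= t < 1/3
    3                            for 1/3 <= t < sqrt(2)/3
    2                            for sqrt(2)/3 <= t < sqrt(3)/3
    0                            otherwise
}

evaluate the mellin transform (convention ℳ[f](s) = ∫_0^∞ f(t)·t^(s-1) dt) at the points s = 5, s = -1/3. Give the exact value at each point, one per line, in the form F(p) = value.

strip the common scale on t: t**2 on [0, sqrt(2)/2); log(t**2)/t**2 on [sqrt(2)/2, 1); 3 on [1, sqrt(2)); …
remove the power substitution first: t on [0, 1/2); log(t)/t on [1/2, 1); 3 on [1, 2); …
linearity at sqrt(2)/6, 1/3, sqrt(2)/3 turns ℳ[f](s) into 4 summed integrals
on [0, sqrt(2)/6): add ∫ 9*t**2·t^(s-1) dt
between sqrt(2)/6 and 1/3 the integrand is log(9*t**2)/(9*t**2)·t^(s-1)
segment [1/3, sqrt(2)/3) carries 3; integrate it
on [sqrt(2)/3, sqrt(3)/3): add ∫ 2·t^(s-1) dt

F(5) = sqrt(2)*(-2072*sqrt(2) + 420*log(2) + 4357 + 9072*sqrt(6))/1224720
F(-1/3) = 2**(1/6)*3**(1/3)*(-490*6**(5/6) - 735*2**(2/3) - 420*log(2) + 507 + 2115*2**(5/6))/490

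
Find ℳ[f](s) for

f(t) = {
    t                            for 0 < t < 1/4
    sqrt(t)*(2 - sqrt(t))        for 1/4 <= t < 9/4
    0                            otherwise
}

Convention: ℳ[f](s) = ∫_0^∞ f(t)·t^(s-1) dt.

undo the power substitution: t**2 on [0, 1/2); t*(2 - t) on [1/2, 3/2)
invert the shared t-power to get t on [0, 1/2); 2 - t on [1/2, 3/2)
linearity at 1/4 turns ℳ[f](s) into 2 summed integrals
the [0, 1/4) slice contributes ∫ t·t^(s-1) dt
segment [1/4, 9/4) carries sqrt(t)*(2 - sqrt(t)); integrate it

(6*3**(2*s)*s + 15*3**(2*s) - 4*s - 6)/(4*2**(2*s)*(2*s**2 + 3*s + 1))
  Re(s) > -1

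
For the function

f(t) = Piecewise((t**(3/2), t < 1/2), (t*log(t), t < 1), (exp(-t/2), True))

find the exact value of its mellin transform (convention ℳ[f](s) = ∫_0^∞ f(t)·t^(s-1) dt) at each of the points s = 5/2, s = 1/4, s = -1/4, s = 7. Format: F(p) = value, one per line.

linearity at 1/2, 1 turns ℳ[f](s) into 3 summed integrals
∫ over [0, 1/2) of t**(3/2)·t^(s-1) joins the sum
for t in [1/2, 1): the term is ∫ t*log(t)·t^(s-1)
segment 1 to ∞ holds exp(-t/2); add its integral

F(5/2) = -207/3136 + sqrt(2)/196 + sqrt(2)*log(2)/56 + 3*sqrt(2)*sqrt(pi)*erfc(sqrt(2)/2) + 8*exp(-1/2)
F(1/4) = 2**(3/4)*(-112*2**(1/4) + 25*sqrt(2) + 70*log(2) + 56 + 175*sqrt(2)*uppergamma(1/4, 1/2))/350
F(-1/4) = 2**(1/4)*(-80*2**(3/4) + 18*sqrt(2) + 45*sqrt(2)*uppergamma(-1/4, 1/2) + 60*log(2) + 80)/90
F(7) = -255/16384 + sqrt(2)/4352 + log(2)/2048 + 151946*exp(-1/2)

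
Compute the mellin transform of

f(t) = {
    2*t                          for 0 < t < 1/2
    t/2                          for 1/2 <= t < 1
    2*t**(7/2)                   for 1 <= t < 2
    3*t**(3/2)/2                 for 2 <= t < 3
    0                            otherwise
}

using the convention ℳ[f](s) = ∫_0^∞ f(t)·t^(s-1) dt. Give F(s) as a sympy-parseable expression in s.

decompose at 1/2, 1, 2; ℳ[f](s) sums the 4 pieces' integrals
for t in [0, 1/2): the term is ∫ 2*t·t^(s-1)
between 1/2 and 1 the integrand is t/2·t^(s-1)
[1, 2) adds the kernel integral of 2*t**(7/2)
segment 2 to 3 holds 3*t**(3/2)/2; add its integral

(-3*2**(s + 7/2)*(s + 1)*(2*s + 7) + 2**(s + 15/2)*(s + 1)*(2*s + 3) + 4*3**(s + 5/2)*(s + 1)*(2*s + 7) - 16*(s + 1)*(2*s + 3) + 2*(2*s + 3)*(2*s + 7) + 3*(2*s + 3)*(2*s + 7)/2**s)/(4*(s + 1)*(2*s + 3)*(2*s + 7))
  Re(s) > -1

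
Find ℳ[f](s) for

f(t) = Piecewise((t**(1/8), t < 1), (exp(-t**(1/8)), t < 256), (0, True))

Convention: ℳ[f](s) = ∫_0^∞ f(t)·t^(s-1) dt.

peel off the power substitution: t**(1/4) on [0, 1); exp(-t**(1/4)) on [1, 16)
peel off the power substitution: sqrt(t) on [0, 1); exp(-sqrt(t)) on [1, 4)
remove the power substitution first: t on [0, 1); exp(-t) on [1, 2)
slice at 1, transform all 2 pieces, and sum them
∫ t**(1/8)·t^(s-1) over [0, 1)
∫ exp(-t**(1/8))·t^(s-1) over [1, 256)

8*((8*s + 1)*uppergamma(8*s, 1) - (8*s + 1)*uppergamma(8*s, 2) + 1)/(8*s + 1)
  Re(s) > -1/8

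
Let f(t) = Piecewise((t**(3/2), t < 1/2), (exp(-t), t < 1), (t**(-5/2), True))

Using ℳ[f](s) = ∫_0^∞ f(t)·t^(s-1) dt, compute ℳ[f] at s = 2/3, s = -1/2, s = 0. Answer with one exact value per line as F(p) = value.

F(2/3) = -uppergamma(2/3, 1) + 3*2**(5/6)/52 + 6/11 + uppergamma(2/3, 1/2)
F(-1/2) = -2*sqrt(pi)*erfc(sqrt(2)/2) - 2*exp(-1) + 2*sqrt(pi)*erfc(1) + 5/6 + 2*sqrt(2)*exp(-1/2)
F(0) = Ei(-1) + sqrt(2)/6 + 2/5 - Ei(-1/2)

breakpoints 1/2, 1: one integral from each of the 3 segments
[0, 1/2) adds the kernel integral of t**(3/2)
on [1/2, 1): add ∫ exp(-t)·t^(s-1) dt
on [1, ∞) integrate f = t**(-5/2) against the kernel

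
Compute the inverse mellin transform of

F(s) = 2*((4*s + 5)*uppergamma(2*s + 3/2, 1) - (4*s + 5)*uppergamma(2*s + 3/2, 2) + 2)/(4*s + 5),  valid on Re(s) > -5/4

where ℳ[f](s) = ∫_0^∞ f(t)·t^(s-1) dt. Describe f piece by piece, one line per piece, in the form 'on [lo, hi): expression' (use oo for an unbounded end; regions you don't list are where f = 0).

reversing the power substitution: t**(5/2) on [0, 1); t**(3/2)*exp(-t) on [1, 2)
invert the shared t-power to get t**(3/2) on [0, 1); sqrt(t)*exp(-t) on [1, 2)
undo the shared t-power: t on [0, 1); exp(-t) on [1, 2)
the 2 pieces separated at 1 each add one integral
∫ over [0, 1) of t**(5/4)·t^(s-1) joins the sum
the [1, 4) slice contributes ∫ t**(3/4)*exp(-sqrt(t))·t^(s-1) dt

on [0, 1): t**(5/4)
on [1, 4): t**(3/4)*exp(-sqrt(t))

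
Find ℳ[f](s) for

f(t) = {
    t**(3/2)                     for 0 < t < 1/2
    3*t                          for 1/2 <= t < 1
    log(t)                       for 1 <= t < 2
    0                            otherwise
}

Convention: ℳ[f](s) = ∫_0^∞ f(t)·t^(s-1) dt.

the 3 pieces separated at 1/2, 1 each add one integral
on [0, 1/2): add ∫ t**(3/2)·t^(s-1) dt
segment [1/2, 1) carries 3*t; integrate it
on [1, 2) integrate f = log(t) against the kernel

(-2*2**(2*s)*(s + 1)*(2*s + 3) + 6*2**s*s**2*(2*s + 3) + 2*2**s*(s + 1)*(2*s + 3) + 4**s*s*(s + 1)*(2*s + 3)*log(4) + sqrt(2)*s**2*(s + 1) - 3*s**2*(2*s + 3))/(2*2**s*s**2*(s + 1)*(2*s + 3))
  Re(s) > -3/2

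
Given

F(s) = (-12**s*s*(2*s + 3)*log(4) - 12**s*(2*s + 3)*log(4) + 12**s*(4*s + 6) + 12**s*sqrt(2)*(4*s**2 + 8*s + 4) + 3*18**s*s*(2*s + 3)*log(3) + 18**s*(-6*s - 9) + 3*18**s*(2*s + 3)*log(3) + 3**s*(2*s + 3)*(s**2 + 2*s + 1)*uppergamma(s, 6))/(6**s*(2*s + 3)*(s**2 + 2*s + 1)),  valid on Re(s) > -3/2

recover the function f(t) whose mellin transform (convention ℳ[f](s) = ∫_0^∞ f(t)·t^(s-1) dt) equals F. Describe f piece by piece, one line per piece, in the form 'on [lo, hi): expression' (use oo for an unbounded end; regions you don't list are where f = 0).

on [0, 2): t**(3/2)
on [2, 3): t*log(t)
on [3, oo): exp(-2*t)

decompose at 2, 3; ℳ[f](s) sums the 3 pieces' integrals
∫ t**(3/2)·t^(s-1) over [0, 2)
on [2, 3) integrate f = t*log(t) against the kernel
on [3, ∞) integrate f = exp(-2*t) against the kernel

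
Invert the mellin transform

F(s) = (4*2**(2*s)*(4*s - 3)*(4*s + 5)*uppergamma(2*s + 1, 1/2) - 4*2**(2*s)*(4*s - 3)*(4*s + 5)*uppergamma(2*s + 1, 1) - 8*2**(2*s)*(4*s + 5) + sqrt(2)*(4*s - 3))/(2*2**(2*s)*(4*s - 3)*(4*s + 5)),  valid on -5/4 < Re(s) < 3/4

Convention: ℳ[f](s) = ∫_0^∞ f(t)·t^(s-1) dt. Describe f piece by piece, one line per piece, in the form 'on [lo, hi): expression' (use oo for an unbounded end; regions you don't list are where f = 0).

undo the power substitution: t**(5/2) on [0, 1/2); t*exp(-t) on [1/2, 1); t**(-3/2) on [1, ∞)
peel off the shared t-power: t**(3/2) on [0, 1/2); exp(-t) on [1/2, 1); t**(-5/2) on [1, ∞)
cuts at 1/4, 1: linearity sums the 3 kernel integrals
over [0, 1/4), the kernel integral of t**(5/4) enters the sum
on [1/4, 1) integrate f = sqrt(t)*exp(-sqrt(t)) against the kernel
piece [1, ∞): integrate t**(-3/4) against the kernel

on [0, 1/4): t**(5/4)
on [1/4, 1): sqrt(t)*exp(-sqrt(t))
on [1, oo): t**(-3/4)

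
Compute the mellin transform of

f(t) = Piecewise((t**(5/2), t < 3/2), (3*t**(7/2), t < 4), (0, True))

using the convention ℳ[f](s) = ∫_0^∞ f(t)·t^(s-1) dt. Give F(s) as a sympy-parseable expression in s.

split f at 3/2: ℳ[f](s) collects 2 kernel integrals
on [0, 3/2) integrate f = t**(5/2) against the kernel
segment [3/2, 4) carries 3*t**(7/2); integrate it

3*(4096*2**(3*s)*s + 10240*2**(3*s) - 42*3**s*sqrt(6)*s - 93*3**s*sqrt(6))/(8*2**s*(4*s**2 + 24*s + 35))
  Re(s) > -5/2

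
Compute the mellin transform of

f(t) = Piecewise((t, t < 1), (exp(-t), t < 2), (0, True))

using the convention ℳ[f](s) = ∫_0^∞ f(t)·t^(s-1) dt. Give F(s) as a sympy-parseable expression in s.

((s + 1)*uppergamma(s, 1) - (s + 1)*uppergamma(s, 2) + 1)/(s + 1)
  Re(s) > -1

breakpoints 1: one integral from each of the 2 segments
∫ over [0, 1) of t·t^(s-1) joins the sum
[1, 2) adds the kernel integral of exp(-t)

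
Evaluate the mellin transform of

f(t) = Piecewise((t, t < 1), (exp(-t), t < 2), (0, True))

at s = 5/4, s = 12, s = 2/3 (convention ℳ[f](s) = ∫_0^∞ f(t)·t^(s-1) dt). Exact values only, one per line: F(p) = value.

split f at 1: ℳ[f](s) collects 2 kernel integrals
segment [0, 1) carries t; integrate it
∫ exp(-t)·t^(s-1) over [1, 2)

F(5/4) = -uppergamma(5/4, 2) + uppergamma(5/4, 1) + 4/9
F(12) = -294947072*exp(-2) + 1/13 + 108505112*exp(-1)
F(2/3) = -uppergamma(2/3, 2) + uppergamma(2/3, 1) + 3/5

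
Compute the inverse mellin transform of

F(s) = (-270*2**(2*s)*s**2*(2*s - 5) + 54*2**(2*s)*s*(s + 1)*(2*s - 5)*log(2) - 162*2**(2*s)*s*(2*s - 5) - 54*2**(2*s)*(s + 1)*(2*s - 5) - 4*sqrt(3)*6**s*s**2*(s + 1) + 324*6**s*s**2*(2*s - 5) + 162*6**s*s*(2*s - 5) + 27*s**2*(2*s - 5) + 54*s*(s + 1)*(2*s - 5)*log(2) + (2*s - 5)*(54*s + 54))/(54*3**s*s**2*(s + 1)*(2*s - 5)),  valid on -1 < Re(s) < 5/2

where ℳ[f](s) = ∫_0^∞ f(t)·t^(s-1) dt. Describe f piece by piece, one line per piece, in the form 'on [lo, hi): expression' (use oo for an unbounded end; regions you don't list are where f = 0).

peel off the common scale on t: t on [0, 1/2); log(t) on [1/2, 2); t + 3 on [2, 3); …
summing 4 kernel integrals split by 1/3, 4/3, 2 yields ℳ[f](s)
piece [0, 1/3): integrate 3*t/2 against the kernel
piece [1/3, 4/3): integrate log(3*t/2) against the kernel
piece [4/3, 2): integrate (3*t/2 + 3) against the kernel
piece [2, ∞): integrate 4*sqrt(6)/(27*t**(5/2)) against the kernel

on [0, 1/3): 3*t/2
on [1/3, 4/3): log(3*t/2)
on [4/3, 2): 3*t/2 + 3
on [2, oo): 4*sqrt(6)/(27*t**(5/2))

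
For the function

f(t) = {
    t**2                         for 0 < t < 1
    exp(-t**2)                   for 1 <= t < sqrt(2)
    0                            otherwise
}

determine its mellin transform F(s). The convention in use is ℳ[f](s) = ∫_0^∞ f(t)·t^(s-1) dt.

strip the power substitution: t on [0, 1); exp(-t) on [1, 2)
linearity at 1 turns ℳ[f](s) into 2 summed integrals
piece [0, 1): integrate t**2 against the kernel
over [1, sqrt(2)), the kernel integral of exp(-t**2) enters the sum

((s + 2)*uppergamma(s/2, 1) - (s + 2)*uppergamma(s/2, 2) + 2)/(2*(s + 2))
  Re(s) > -2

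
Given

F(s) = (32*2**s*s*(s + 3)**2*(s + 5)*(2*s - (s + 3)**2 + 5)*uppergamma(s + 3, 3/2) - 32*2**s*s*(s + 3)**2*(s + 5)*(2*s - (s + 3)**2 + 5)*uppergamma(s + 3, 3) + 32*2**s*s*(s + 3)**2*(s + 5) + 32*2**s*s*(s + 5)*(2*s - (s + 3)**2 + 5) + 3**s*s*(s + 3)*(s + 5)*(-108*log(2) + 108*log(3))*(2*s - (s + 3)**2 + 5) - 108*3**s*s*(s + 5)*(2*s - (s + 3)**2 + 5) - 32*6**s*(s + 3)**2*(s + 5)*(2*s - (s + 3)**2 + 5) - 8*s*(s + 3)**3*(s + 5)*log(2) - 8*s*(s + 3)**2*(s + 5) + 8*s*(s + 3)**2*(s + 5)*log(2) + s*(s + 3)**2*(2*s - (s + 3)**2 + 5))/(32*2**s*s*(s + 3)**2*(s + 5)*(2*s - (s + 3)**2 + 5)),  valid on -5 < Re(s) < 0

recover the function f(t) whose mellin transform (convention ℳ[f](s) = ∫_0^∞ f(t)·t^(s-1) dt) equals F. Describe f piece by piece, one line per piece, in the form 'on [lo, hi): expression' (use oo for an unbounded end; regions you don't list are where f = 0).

the shared t-power comes off first: t**3 on [0, 1/2); log(t) on [1/2, 1); t*log(t) on [1, 3/2); …
the shared t-power comes off first: t**2 on [0, 1/2); log(t)/t on [1/2, 1); log(t) on [1, 3/2); …
split f at 1/2, 1, 3/2, 3: ℳ[f](s) collects 5 kernel integrals
segment 0 to 1/2 holds t**5; add its integral
∫ t**2*log(t)·t^(s-1) over [1/2, 1)
∫ t**3*log(t)·t^(s-1) over [1, 3/2)
between 3/2 and 3 the integrand is t**3*exp(-t)·t^(s-1)
on [3, ∞): add ∫ 1·t^(s-1) dt

on [0, 1/2): t**5
on [1/2, 1): t**2*log(t)
on [1, 3/2): t**3*log(t)
on [3/2, 3): t**3*exp(-t)
on [3, oo): 1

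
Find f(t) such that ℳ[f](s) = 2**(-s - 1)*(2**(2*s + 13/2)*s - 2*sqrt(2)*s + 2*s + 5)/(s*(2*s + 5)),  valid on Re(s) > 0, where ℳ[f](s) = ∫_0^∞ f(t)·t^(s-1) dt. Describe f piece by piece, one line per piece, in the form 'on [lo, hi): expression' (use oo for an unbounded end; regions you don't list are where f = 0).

on [0, 1/2): 1/2
on [1/2, 2): 4*t**(5/2)

cuts at 1/2: linearity sums the 2 kernel integrals
on [0, 1/2) integrate f = 1/2 against the kernel
∫ over [1/2, 2) of 4*t**(5/2)·t^(s-1) joins the sum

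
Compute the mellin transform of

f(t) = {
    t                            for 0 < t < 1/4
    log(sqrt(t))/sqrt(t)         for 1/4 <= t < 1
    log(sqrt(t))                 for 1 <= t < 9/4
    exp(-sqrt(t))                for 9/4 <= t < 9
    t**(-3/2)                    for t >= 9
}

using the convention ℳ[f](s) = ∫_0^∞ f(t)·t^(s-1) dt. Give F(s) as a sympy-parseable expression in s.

remove the power substitution first: t**2 on [0, 1/2); log(t)/t on [1/2, 1); log(t) on [1, 3/2); …
treat the 5 regions marked off by 1/4, 1, 9/4, 9 separately and sum
segment 0 to 1/4 holds t; add its integral
over [1/4, 1), the kernel integral of log(sqrt(t))/sqrt(t) enters the sum
[1, 9/4) adds the kernel integral of log(sqrt(t))
segment 9/4 to 9 holds exp(-sqrt(t)); add its integral
the [9, ∞) slice contributes ∫ t**(-3/2)·t^(s-1) dt

(432*2**(2*s)*s**2*(2*s - 3)*(2*s + 2)*(4*s**2 - 4*s + 1)*uppergamma(2*s, 3/2) - 432*2**(2*s)*s**2*(2*s - 3)*(2*s + 2)*(4*s**2 - 4*s + 1)*uppergamma(2*s, 3) - 432*2**(2*s)*s**2*(2*s - 3)*(2*s + 2) + 108*2**(2*s)*(2*s - 3)*(2*s + 2)*(4*s**2 - 4*s + 1) - 216*3**(2*s)*s*(2*s - 3)*(2*s + 2)*(4*s**2 - 4*s + 1)*log(2) + 216*3**(2*s)*s*(2*s - 3)*(2*s + 2)*(4*s**2 - 4*s + 1)*log(3) - 108*3**(2*s)*(2*s - 3)*(2*s + 2)*(4*s**2 - 4*s + 1) - 16*6**(2*s)*s**2*(2*s + 2)*(4*s**2 - 4*s + 1) + 1728*s**3*(2*s - 3)*(2*s + 2)*log(2) - 864*s**2*(2*s - 3)*(2*s + 2)*log(2) + 864*s**2*(2*s - 3)*(2*s + 2) + 108*s**2*(2*s - 3)*(4*s**2 - 4*s + 1))/(216*2**(2*s)*s**2*(2*s - 3)*(2*s + 2)*(4*s**2 - 4*s + 1))
  -1 < Re(s) < 3/2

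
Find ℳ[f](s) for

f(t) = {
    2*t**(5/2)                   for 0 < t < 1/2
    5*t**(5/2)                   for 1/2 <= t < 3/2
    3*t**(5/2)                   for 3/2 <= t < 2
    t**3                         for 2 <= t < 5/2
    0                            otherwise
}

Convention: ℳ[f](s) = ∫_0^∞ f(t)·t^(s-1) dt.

linearity at 1/2, 3/2, 2 turns ℳ[f](s) into 4 summed integrals
∫ 2*t**(5/2)·t^(s-1) over [0, 1/2)
for t in [1/2, 3/2): the term is ∫ 5*t**(5/2)·t^(s-1)
on [3/2, 2) integrate f = 3*t**(5/2) against the kernel
over [2, 5/2), the kernel integral of t**3 enters the sum

(-6*2**(-s - 5/2)*(s + 3) + 6*2**(s + 5/2)*(s + 3) - 2**(s + 3)*(2*s + 5) + 4*(3/2)**(s + 5/2)*(s + 3) + (5/2)**(s + 3)*(2*s + 5))/((s + 3)*(2*s + 5))
  Re(s) > -5/2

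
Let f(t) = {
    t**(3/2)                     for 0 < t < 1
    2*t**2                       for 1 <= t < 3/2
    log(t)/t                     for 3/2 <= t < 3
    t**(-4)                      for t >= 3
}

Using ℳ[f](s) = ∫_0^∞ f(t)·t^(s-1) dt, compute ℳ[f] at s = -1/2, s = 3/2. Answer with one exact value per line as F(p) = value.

slice at 1, 3/2, 3, transform all 4 pieces, and sum them
between 0 and 1 the integrand is t**(3/2)·t^(s-1)
over [1, 3/2), the kernel integral of 2*t**2 enters the sum
between 3/2 and 3 the integrand is log(t)/t·t^(s-1)
segment 3 to ∞ holds t**(-4); add its integral

F(-1/2) = -1/3 - 4*sqrt(6)*log(2)/27 - 2*sqrt(3)*log(3)/27 - 106*sqrt(3)/2187 + 4*sqrt(6)*log(3)/27 + 89*sqrt(6)/81
F(3/2) = -538*sqrt(3)/135 - 5/21 + log(2**(sqrt(6))*3**(-sqrt(6) + 2*sqrt(3))) + 83*sqrt(6)/28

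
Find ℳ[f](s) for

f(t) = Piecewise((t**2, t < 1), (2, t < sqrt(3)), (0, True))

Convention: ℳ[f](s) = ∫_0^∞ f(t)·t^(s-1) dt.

invert the shared t-power to get t**3 on [0, 1); 2*t on [1, sqrt(3))
peel off the power substitution: t**(3/2) on [0, 1); 2*sqrt(t) on [1, 3)
integrate the 2 segments split at 1, then add the results
on [0, 1): add ∫ t**2·t^(s-1) dt
segment 1 to sqrt(3) holds 2; add its integral

(2*3**(s/2)*(s + 2) - s - 4)/(s*(s + 2))
  Re(s) > -2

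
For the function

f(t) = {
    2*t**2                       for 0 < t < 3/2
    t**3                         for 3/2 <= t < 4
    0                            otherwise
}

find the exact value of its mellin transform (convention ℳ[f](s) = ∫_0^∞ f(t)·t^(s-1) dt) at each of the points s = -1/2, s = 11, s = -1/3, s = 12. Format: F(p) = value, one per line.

F(-1/2) = 11*sqrt(6)/20 + 64/5
F(11) = 57174631747843/2981888
F(-1/3) = 2**(1/3)*(153*3**(2/3)/320 + 12)
F(12) = 49258129533709/688128

split f at 3/2: ℳ[f](s) collects 2 kernel integrals
over [0, 3/2), the kernel integral of 2*t**2 enters the sum
between 3/2 and 4 the integrand is t**3·t^(s-1)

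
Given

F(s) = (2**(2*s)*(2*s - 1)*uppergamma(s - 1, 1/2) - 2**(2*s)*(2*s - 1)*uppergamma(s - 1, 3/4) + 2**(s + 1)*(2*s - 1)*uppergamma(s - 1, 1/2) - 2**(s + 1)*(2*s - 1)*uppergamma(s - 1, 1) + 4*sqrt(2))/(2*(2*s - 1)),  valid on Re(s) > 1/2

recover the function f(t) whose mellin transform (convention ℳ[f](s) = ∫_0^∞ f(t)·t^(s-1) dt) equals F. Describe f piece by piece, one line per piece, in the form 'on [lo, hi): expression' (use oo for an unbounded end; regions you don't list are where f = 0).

on [0, 1): sqrt(2)/sqrt(t)
on [1, 2): 2*exp(-t/2)/t
on [2, 3): 2*exp(-t/4)/t

peel off the common scale on t: 1/sqrt(t) on [0, 1/2); exp(-t)/t on [1/2, 1); exp(-t/2)/t on [1, 3/2)
remove the shared t-power first: sqrt(t) on [0, 1/2); exp(-t) on [1/2, 1); exp(-t/2) on [1, 3/2)
f breaks at 1, 2 into 3 integrals to sum
on [0, 1) integrate f = sqrt(2)/sqrt(t) against the kernel
segment 1 to 2 holds 2*exp(-t/2)/t; add its integral
∫ over [2, 3) of 2*exp(-t/4)/t·t^(s-1) joins the sum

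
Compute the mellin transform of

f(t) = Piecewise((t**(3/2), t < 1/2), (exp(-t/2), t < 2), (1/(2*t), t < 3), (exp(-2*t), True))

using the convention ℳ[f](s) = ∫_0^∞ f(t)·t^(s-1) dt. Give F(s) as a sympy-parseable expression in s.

(12*24**s*(s - 1)*(2*s + 3)*uppergamma(s, 1/4) - 12*24**s*(s - 1)*(2*s + 3)*uppergamma(s, 1) - 3*24**s*(2*s + 3) + 2*36**s*(2*s + 3) + 12*6**s*(s - 1)*(2*s + 3)*uppergamma(s, 6) + 6*sqrt(2)*6**s*(s - 1))/(12*12**s*(s - 1)*(2*s + 3))
  Re(s) > -3/2

split f at 1/2, 2, 3: ℳ[f](s) collects 4 kernel integrals
piece [0, 1/2): integrate t**(3/2) against the kernel
segment 1/2 to 2 holds exp(-t/2); add its integral
on [2, 3): add ∫ 1/(2*t)·t^(s-1) dt
the [3, ∞) slice contributes ∫ exp(-2*t)·t^(s-1) dt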